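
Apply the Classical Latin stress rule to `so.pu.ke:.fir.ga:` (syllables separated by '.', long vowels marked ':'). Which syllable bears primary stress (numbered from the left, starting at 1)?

4

Classical Latin: stress the penult if heavy (long vowel or closed), else the antepenult.
Weights: 3 ke: H, 4 fir H, 5 ga: H.
The penult (syllable 4, fir) is heavy, so it takes stress.
Stress on syllable 4: so.pu.ke:.ˈfir.ga:.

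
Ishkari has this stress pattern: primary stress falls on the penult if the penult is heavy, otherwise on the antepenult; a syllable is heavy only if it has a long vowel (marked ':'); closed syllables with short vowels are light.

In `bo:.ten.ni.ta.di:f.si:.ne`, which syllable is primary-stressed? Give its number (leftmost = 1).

Weights: 5 di:f H, 6 si: H, 7 ne L.
The penult (syllable 6, si:) is heavy, so it takes stress.
Primary stress: syllable 6 → bo:.ten.ni.ta.di:f.ˈsi:.ne.

6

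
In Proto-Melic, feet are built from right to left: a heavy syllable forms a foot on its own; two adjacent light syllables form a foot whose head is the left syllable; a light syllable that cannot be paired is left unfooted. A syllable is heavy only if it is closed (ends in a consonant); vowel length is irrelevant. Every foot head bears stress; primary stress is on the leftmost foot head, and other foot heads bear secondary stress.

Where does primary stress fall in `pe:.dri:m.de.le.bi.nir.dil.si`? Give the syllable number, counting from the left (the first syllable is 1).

2

Weights: 1 pe: L, 2 dri:m H, 3 de L, 4 le L, 5 bi L, 6 nir H, 7 dil H, 8 si L.
Parse right to left (heavy = foot alone; LL = one foot; stranded L unfooted): pe: (ˈdri:m) de (ˈle.bi) (ˈnir) (ˈdil) si.
Foot heads: 2, 4, 6, 7.
Primary stress on the leftmost head = syllable 2.
Primary stress: syllable 2 → pe:.ˈdri:m.de.le.bi.nir.dil.si.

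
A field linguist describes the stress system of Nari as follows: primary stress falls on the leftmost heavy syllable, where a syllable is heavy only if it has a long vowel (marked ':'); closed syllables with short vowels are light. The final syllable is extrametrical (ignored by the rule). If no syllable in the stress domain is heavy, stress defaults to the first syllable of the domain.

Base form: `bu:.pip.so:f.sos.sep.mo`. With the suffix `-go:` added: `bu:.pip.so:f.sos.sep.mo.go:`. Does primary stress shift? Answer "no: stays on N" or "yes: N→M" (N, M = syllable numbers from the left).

no: stays on 1

Base `bu:.pip.so:f.sos.sep.mo` (6 syllables):
  The final syllable (6, mo) is extrametrical; the stress domain is syllables 1–5.
  Weights: 1 bu: H, 2 pip L, 3 so:f H, 4 sos L, 5 sep L.
  Heavy syllables in the domain: 1, 3. The leftmost is syllable 1 (bu:).
  → primary stress on syllable 1.
Suffixed `bu:.pip.so:f.sos.sep.mo.go:` (7 syllables):
  The final syllable (7, go:) is extrametrical; the stress domain is syllables 1–6.
  Weights: 1 bu: H, 2 pip L, 3 so:f H, 4 sos L, 5 sep L, 6 mo L.
  Heavy syllables in the domain: 1, 3. The leftmost is syllable 1 (bu:).
  → primary stress on syllable 1.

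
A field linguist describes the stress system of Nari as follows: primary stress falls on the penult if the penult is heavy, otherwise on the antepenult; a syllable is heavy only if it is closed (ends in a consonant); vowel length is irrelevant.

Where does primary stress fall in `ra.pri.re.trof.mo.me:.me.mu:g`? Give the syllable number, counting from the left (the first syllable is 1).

6

Weights: 6 me: L, 7 me L, 8 mu:g H.
The penult (syllable 7, me) is light, so stress falls on the antepenult (syllable 6, me:).
Primary stress: syllable 6 → ra.pri.re.trof.mo.ˈme:.me.mu:g.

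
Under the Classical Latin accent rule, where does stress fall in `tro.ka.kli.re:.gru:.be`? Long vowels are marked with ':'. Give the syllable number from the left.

Classical Latin: stress the penult if heavy (long vowel or closed), else the antepenult.
Weights: 4 re: H, 5 gru: H, 6 be L.
The penult (syllable 5, gru:) is heavy, so it takes stress.
Stress on syllable 5: tro.ka.kli.re:.ˈgru:.be.

5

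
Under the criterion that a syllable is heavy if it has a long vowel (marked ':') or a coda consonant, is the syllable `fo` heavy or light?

`fo`: short vowel, open (no coda). Short vowel, open → light.

light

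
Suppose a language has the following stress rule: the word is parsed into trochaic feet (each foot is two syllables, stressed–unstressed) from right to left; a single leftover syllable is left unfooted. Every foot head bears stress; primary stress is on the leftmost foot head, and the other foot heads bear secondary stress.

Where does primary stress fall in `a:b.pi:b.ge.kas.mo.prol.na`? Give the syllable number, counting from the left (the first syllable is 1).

Parse right to left into trochaic (ˈσσ) feet: a:b (ˈpi:b.ge) (ˈkas.mo) (ˈprol.na). Syllable 1 is left unfooted.
Foot heads (stressed positions): 2, 4, 6.
End Rule Leftmost: primary stress on the leftmost head = syllable 2.
Primary stress: syllable 2 → a:b.ˈpi:b.ge.kas.mo.prol.na.

2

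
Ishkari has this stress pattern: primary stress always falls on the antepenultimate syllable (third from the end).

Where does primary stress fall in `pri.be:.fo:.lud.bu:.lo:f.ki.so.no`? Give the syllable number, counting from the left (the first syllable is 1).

7

The word has 9 syllables; the antepenultimate syllable (third from the end) is syllable 7 (ki).
Primary stress: syllable 7 → pri.be:.fo:.lud.bu:.lo:f.ˈki.so.no.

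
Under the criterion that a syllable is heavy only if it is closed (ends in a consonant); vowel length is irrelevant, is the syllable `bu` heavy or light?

light

`bu`: short vowel, open (no coda). Open (no coda) → light.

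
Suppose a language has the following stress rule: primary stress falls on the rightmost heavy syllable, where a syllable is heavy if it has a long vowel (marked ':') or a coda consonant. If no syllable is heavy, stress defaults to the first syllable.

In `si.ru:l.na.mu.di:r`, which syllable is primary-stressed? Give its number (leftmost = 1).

Weights: 1 si L, 2 ru:l H, 3 na L, 4 mu L, 5 di:r H.
Heavy syllables in the domain: 2, 5. The rightmost is syllable 5 (di:r).
Primary stress: syllable 5 → si.ru:l.na.mu.ˈdi:r.

5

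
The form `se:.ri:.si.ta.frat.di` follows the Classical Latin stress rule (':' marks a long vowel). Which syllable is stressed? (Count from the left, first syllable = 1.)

Classical Latin: stress the penult if heavy (long vowel or closed), else the antepenult.
Weights: 4 ta L, 5 frat H, 6 di L.
The penult (syllable 5, frat) is heavy, so it takes stress.
Stress on syllable 5: se:.ri:.si.ta.ˈfrat.di.

5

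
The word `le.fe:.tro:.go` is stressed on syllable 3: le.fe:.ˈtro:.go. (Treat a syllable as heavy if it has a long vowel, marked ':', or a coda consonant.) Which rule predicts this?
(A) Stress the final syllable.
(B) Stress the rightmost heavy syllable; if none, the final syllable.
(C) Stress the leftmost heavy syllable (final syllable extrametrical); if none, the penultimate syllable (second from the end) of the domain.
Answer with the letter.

B

Rule A → syllable 4 (observed: 3).
Rule B → syllable 3 ✓.
Rule C → syllable 2 (observed: 3).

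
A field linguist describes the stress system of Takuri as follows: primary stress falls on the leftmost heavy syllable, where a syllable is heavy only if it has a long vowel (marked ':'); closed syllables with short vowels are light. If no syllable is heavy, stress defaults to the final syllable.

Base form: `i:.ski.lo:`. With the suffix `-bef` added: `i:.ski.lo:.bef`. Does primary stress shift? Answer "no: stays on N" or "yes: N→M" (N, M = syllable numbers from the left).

no: stays on 1

Base `i:.ski.lo:` (3 syllables):
  Weights: 1 i: H, 2 ski L, 3 lo: H.
  Heavy syllables in the domain: 1, 3. The leftmost is syllable 1 (i:).
  → primary stress on syllable 1.
Suffixed `i:.ski.lo:.bef` (4 syllables):
  Weights: 1 i: H, 2 ski L, 3 lo: H, 4 bef L.
  Heavy syllables in the domain: 1, 3. The leftmost is syllable 1 (i:).
  → primary stress on syllable 1.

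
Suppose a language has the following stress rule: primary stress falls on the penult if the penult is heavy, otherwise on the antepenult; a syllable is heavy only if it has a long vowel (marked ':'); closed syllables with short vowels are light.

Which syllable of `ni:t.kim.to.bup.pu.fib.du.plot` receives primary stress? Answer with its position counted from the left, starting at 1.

6

Weights: 6 fib L, 7 du L, 8 plot L.
The penult (syllable 7, du) is light, so stress falls on the antepenult (syllable 6, fib).
Primary stress: syllable 6 → ni:t.kim.to.bup.pu.ˈfib.du.plot.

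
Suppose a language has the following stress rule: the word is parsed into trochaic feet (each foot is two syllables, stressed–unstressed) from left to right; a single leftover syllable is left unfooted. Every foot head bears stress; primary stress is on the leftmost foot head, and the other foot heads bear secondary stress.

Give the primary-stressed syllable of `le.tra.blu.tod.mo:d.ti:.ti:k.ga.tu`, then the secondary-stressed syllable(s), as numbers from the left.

primary 1, secondary 3, 5, 7

Parse left to right into trochaic (ˈσσ) feet: (ˈle.tra) (ˈblu.tod) (ˈmo:d.ti:) (ˈti:k.ga) tu. Syllable 9 is left unfooted.
Foot heads (stressed positions): 1, 3, 5, 7.
End Rule Leftmost: primary stress on the leftmost head = syllable 1.
Secondary stress on 3, 5, 7: ˈle.tra.ˌblu.tod.ˌmo:d.ti:.ˌti:k.ga.tu.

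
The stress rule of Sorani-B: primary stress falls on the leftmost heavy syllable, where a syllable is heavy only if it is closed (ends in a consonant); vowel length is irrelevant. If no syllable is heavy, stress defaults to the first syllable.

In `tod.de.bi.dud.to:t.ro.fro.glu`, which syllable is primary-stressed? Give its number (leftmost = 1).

1

Weights: 1 tod H, 2 de L, 3 bi L, 4 dud H, 5 to:t H, 6 ro L, 7 fro L, 8 glu L.
Heavy syllables in the domain: 1, 4, 5. The leftmost is syllable 1 (tod).
Primary stress: syllable 1 → ˈtod.de.bi.dud.to:t.ro.fro.glu.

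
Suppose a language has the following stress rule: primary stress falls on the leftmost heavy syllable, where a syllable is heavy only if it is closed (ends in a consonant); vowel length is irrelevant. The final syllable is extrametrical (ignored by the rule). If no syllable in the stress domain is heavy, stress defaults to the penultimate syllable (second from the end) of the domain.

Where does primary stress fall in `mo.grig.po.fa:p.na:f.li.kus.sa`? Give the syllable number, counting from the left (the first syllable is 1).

2

The final syllable (8, sa) is extrametrical; the stress domain is syllables 1–7.
Weights: 1 mo L, 2 grig H, 3 po L, 4 fa:p H, 5 na:f H, 6 li L, 7 kus H.
Heavy syllables in the domain: 2, 4, 5, 7. The leftmost is syllable 2 (grig).
Primary stress: syllable 2 → mo.ˈgrig.po.fa:p.na:f.li.kus.sa.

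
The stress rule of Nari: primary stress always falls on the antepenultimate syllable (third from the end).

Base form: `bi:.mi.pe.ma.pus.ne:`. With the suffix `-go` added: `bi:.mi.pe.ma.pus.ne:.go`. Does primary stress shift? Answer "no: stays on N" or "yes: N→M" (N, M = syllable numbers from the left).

yes: 4→5

Base `bi:.mi.pe.ma.pus.ne:` (6 syllables):
  The word has 6 syllables; the antepenultimate syllable (third from the end) is syllable 4 (ma).
  → primary stress on syllable 4.
Suffixed `bi:.mi.pe.ma.pus.ne:.go` (7 syllables):
  The word has 7 syllables; the antepenultimate syllable (third from the end) is syllable 5 (pus).
  → primary stress on syllable 5.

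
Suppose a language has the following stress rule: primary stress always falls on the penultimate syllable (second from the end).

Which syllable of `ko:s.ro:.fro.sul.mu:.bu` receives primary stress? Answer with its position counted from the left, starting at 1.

5

The word has 6 syllables; the penultimate syllable (second from the end) is syllable 5 (mu:).
Primary stress: syllable 5 → ko:s.ro:.fro.sul.ˈmu:.bu.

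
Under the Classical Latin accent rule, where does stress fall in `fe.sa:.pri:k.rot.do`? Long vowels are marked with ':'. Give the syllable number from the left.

4

Classical Latin: stress the penult if heavy (long vowel or closed), else the antepenult.
Weights: 3 pri:k H, 4 rot H, 5 do L.
The penult (syllable 4, rot) is heavy, so it takes stress.
Stress on syllable 4: fe.sa:.pri:k.ˈrot.do.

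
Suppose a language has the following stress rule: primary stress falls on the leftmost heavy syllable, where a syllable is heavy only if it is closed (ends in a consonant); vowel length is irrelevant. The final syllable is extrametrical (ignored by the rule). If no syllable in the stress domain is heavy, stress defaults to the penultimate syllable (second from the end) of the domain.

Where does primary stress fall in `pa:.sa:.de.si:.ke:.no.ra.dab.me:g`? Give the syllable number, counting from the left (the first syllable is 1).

8

The final syllable (9, me:g) is extrametrical; the stress domain is syllables 1–8.
Weights: 1 pa: L, 2 sa: L, 3 de L, 4 si: L, 5 ke: L, 6 no L, 7 ra L, 8 dab H.
Heavy syllables in the domain: 8. The leftmost is syllable 8 (dab).
Primary stress: syllable 8 → pa:.sa:.de.si:.ke:.no.ra.ˈdab.me:g.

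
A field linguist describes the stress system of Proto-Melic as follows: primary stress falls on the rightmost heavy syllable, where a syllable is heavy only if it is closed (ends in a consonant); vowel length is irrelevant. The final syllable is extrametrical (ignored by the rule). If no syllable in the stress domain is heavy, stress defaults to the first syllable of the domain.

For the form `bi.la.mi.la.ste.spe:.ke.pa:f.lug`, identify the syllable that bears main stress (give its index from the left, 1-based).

8

The final syllable (9, lug) is extrametrical; the stress domain is syllables 1–8.
Weights: 1 bi L, 2 la L, 3 mi L, 4 la L, 5 ste L, 6 spe: L, 7 ke L, 8 pa:f H.
Heavy syllables in the domain: 8. The rightmost is syllable 8 (pa:f).
Primary stress: syllable 8 → bi.la.mi.la.ste.spe:.ke.ˈpa:f.lug.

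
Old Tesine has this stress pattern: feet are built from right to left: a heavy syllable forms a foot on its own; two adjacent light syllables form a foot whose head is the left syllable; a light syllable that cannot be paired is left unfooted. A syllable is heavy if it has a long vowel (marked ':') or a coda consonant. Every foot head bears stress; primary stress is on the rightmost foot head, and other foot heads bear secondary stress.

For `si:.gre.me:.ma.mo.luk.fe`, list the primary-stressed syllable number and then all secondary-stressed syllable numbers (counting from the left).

primary 6, secondary 1, 3, 4

Weights: 1 si: H, 2 gre L, 3 me: H, 4 ma L, 5 mo L, 6 luk H, 7 fe L.
Parse right to left (heavy = foot alone; LL = one foot; stranded L unfooted): (ˈsi:) gre (ˈme:) (ˈma.mo) (ˈluk) fe.
Foot heads: 1, 3, 4, 6.
Primary stress on the rightmost head = syllable 6.
Secondary stress on 1, 3, 4: ˌsi:.gre.ˌme:.ˌma.mo.ˈluk.fe.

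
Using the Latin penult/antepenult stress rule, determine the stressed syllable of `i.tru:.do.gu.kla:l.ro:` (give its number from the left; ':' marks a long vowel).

5

Classical Latin: stress the penult if heavy (long vowel or closed), else the antepenult.
Weights: 4 gu L, 5 kla:l H, 6 ro: H.
The penult (syllable 5, kla:l) is heavy, so it takes stress.
Stress on syllable 5: i.tru:.do.gu.ˈkla:l.ro:.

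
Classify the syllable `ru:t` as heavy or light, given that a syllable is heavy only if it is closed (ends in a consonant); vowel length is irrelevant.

`ru:t`: long vowel, closed (coda /t/). Closed (coda /t/) → heavy.

heavy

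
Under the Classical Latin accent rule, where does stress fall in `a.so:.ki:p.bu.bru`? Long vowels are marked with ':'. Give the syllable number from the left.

3

Classical Latin: stress the penult if heavy (long vowel or closed), else the antepenult.
Weights: 3 ki:p H, 4 bu L, 5 bru L.
The penult (syllable 4, bu) is light, so stress falls on the antepenult (syllable 3, ki:p).
Stress on syllable 3: a.so:.ˈki:p.bu.bru.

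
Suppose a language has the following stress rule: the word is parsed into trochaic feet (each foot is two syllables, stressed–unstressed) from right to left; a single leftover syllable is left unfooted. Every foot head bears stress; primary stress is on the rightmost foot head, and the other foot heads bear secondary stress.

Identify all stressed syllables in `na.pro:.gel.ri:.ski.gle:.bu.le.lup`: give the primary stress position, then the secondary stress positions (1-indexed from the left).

Parse right to left into trochaic (ˈσσ) feet: na (ˈpro:.gel) (ˈri:.ski) (ˈgle:.bu) (ˈle.lup). Syllable 1 is left unfooted.
Foot heads (stressed positions): 2, 4, 6, 8.
End Rule Rightmost: primary stress on the rightmost head = syllable 8.
Secondary stress on 2, 4, 6: na.ˌpro:.gel.ˌri:.ski.ˌgle:.bu.ˈle.lup.

primary 8, secondary 2, 4, 6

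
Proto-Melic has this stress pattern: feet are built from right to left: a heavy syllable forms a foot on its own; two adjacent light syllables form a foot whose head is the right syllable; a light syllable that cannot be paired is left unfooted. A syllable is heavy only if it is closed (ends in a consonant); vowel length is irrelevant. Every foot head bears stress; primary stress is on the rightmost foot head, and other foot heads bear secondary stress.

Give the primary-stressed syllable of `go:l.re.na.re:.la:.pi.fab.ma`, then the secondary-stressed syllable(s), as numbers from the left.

Weights: 1 go:l H, 2 re L, 3 na L, 4 re: L, 5 la: L, 6 pi L, 7 fab H, 8 ma L.
Parse right to left (heavy = foot alone; LL = one foot; stranded L unfooted): (ˈgo:l) re (na.ˈre:) (la:.ˈpi) (ˈfab) ma.
Foot heads: 1, 4, 6, 7.
Primary stress on the rightmost head = syllable 7.
Secondary stress on 1, 4, 6: ˌgo:l.re.na.ˌre:.la:.ˌpi.ˈfab.ma.

primary 7, secondary 1, 4, 6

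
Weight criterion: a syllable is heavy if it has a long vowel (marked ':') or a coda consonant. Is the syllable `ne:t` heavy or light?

`ne:t`: long vowel, closed (coda /t/). Long vowel and closed → heavy.

heavy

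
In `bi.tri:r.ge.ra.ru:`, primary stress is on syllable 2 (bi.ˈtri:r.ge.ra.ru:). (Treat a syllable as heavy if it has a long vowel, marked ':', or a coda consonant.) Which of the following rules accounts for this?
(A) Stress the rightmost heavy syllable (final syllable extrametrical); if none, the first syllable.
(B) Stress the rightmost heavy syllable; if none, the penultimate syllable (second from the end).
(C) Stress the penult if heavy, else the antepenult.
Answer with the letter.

A

Rule A → syllable 2 ✓.
Rule B → syllable 5 (observed: 2).
Rule C → syllable 3 (observed: 2).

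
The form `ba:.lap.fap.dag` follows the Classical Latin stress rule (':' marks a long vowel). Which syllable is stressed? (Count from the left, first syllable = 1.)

3

Classical Latin: stress the penult if heavy (long vowel or closed), else the antepenult.
Weights: 2 lap H, 3 fap H, 4 dag H.
The penult (syllable 3, fap) is heavy, so it takes stress.
Stress on syllable 3: ba:.lap.ˈfap.dag.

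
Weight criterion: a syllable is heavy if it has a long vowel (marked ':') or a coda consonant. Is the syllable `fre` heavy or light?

`fre`: short vowel, open (no coda). Short vowel, open → light.

light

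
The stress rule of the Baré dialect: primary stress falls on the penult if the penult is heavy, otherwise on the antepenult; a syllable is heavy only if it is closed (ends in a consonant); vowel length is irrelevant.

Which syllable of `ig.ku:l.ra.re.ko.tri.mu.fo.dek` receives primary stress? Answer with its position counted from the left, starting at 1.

Weights: 7 mu L, 8 fo L, 9 dek H.
The penult (syllable 8, fo) is light, so stress falls on the antepenult (syllable 7, mu).
Primary stress: syllable 7 → ig.ku:l.ra.re.ko.tri.ˈmu.fo.dek.

7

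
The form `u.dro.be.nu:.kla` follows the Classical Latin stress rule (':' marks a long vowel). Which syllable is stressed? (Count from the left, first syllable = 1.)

Classical Latin: stress the penult if heavy (long vowel or closed), else the antepenult.
Weights: 3 be L, 4 nu: H, 5 kla L.
The penult (syllable 4, nu:) is heavy, so it takes stress.
Stress on syllable 4: u.dro.be.ˈnu:.kla.

4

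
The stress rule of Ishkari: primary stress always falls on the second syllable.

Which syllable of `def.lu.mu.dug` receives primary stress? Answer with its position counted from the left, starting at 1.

2

The word has 4 syllables; the second syllable is syllable 2 (lu).
Primary stress: syllable 2 → def.ˈlu.mu.dug.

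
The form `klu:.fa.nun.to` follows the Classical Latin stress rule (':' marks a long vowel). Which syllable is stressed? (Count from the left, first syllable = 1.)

3

Classical Latin: stress the penult if heavy (long vowel or closed), else the antepenult.
Weights: 2 fa L, 3 nun H, 4 to L.
The penult (syllable 3, nun) is heavy, so it takes stress.
Stress on syllable 3: klu:.fa.ˈnun.to.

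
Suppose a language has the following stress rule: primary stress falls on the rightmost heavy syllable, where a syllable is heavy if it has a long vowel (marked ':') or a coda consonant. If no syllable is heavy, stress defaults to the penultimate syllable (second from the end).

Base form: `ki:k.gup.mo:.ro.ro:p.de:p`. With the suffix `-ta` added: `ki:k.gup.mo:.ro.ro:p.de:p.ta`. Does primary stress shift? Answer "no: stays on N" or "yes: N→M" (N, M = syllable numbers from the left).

Base `ki:k.gup.mo:.ro.ro:p.de:p` (6 syllables):
  Weights: 1 ki:k H, 2 gup H, 3 mo: H, 4 ro L, 5 ro:p H, 6 de:p H.
  Heavy syllables in the domain: 1, 2, 3, 5, 6. The rightmost is syllable 6 (de:p).
  → primary stress on syllable 6.
Suffixed `ki:k.gup.mo:.ro.ro:p.de:p.ta` (7 syllables):
  Weights: 1 ki:k H, 2 gup H, 3 mo: H, 4 ro L, 5 ro:p H, 6 de:p H, 7 ta L.
  Heavy syllables in the domain: 1, 2, 3, 5, 6. The rightmost is syllable 6 (de:p).
  → primary stress on syllable 6.

no: stays on 6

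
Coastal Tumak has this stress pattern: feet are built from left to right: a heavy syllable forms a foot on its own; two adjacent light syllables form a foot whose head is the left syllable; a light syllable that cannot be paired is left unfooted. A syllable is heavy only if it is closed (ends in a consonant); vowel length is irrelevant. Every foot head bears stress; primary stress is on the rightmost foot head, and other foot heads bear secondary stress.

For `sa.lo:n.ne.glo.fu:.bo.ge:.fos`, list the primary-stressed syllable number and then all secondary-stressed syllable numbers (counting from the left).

Weights: 1 sa L, 2 lo:n H, 3 ne L, 4 glo L, 5 fu: L, 6 bo L, 7 ge: L, 8 fos H.
Parse left to right (heavy = foot alone; LL = one foot; stranded L unfooted): sa (ˈlo:n) (ˈne.glo) (ˈfu:.bo) ge: (ˈfos).
Foot heads: 2, 3, 5, 8.
Primary stress on the rightmost head = syllable 8.
Secondary stress on 2, 3, 5: sa.ˌlo:n.ˌne.glo.ˌfu:.bo.ge:.ˈfos.

primary 8, secondary 2, 3, 5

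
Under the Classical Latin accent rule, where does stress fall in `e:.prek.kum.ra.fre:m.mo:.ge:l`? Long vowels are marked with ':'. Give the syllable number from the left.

6

Classical Latin: stress the penult if heavy (long vowel or closed), else the antepenult.
Weights: 5 fre:m H, 6 mo: H, 7 ge:l H.
The penult (syllable 6, mo:) is heavy, so it takes stress.
Stress on syllable 6: e:.prek.kum.ra.fre:m.ˈmo:.ge:l.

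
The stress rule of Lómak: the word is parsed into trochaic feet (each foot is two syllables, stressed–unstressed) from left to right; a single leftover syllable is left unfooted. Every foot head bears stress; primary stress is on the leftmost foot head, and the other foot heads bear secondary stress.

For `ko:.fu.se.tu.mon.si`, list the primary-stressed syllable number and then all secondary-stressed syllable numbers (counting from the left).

primary 1, secondary 3, 5

Parse left to right into trochaic (ˈσσ) feet: (ˈko:.fu) (ˈse.tu) (ˈmon.si).
Foot heads (stressed positions): 1, 3, 5.
End Rule Leftmost: primary stress on the leftmost head = syllable 1.
Secondary stress on 3, 5: ˈko:.fu.ˌse.tu.ˌmon.si.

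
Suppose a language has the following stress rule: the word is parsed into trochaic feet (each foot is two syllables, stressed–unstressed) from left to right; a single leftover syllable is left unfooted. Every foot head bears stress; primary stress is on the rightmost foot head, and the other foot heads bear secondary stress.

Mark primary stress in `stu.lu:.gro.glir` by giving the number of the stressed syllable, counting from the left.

Parse left to right into trochaic (ˈσσ) feet: (ˈstu.lu:) (ˈgro.glir).
Foot heads (stressed positions): 1, 3.
End Rule Rightmost: primary stress on the rightmost head = syllable 3.
Primary stress: syllable 3 → stu.lu:.ˈgro.glir.

3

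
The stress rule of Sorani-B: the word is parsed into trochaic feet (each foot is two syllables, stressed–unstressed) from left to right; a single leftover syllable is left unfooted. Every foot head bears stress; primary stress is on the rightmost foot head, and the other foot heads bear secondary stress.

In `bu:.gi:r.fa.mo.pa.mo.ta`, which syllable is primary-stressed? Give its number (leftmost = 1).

Parse left to right into trochaic (ˈσσ) feet: (ˈbu:.gi:r) (ˈfa.mo) (ˈpa.mo) ta. Syllable 7 is left unfooted.
Foot heads (stressed positions): 1, 3, 5.
End Rule Rightmost: primary stress on the rightmost head = syllable 5.
Primary stress: syllable 5 → bu:.gi:r.fa.mo.ˈpa.mo.ta.

5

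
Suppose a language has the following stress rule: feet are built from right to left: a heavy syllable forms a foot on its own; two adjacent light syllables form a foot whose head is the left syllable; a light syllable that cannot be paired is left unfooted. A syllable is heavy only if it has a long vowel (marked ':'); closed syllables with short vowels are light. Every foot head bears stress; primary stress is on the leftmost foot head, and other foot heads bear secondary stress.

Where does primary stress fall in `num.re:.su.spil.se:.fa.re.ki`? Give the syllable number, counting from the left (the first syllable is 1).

Weights: 1 num L, 2 re: H, 3 su L, 4 spil L, 5 se: H, 6 fa L, 7 re L, 8 ki L.
Parse right to left (heavy = foot alone; LL = one foot; stranded L unfooted): num (ˈre:) (ˈsu.spil) (ˈse:) fa (ˈre.ki).
Foot heads: 2, 3, 5, 7.
Primary stress on the leftmost head = syllable 2.
Primary stress: syllable 2 → num.ˈre:.su.spil.se:.fa.re.ki.

2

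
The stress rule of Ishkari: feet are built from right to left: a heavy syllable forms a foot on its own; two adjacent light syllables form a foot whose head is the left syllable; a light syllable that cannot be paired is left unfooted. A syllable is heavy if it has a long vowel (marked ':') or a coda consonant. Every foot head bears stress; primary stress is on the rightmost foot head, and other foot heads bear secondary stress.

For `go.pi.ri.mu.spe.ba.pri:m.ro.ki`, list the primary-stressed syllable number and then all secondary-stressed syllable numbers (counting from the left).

Weights: 1 go L, 2 pi L, 3 ri L, 4 mu L, 5 spe L, 6 ba L, 7 pri:m H, 8 ro L, 9 ki L.
Parse right to left (heavy = foot alone; LL = one foot; stranded L unfooted): (ˈgo.pi) (ˈri.mu) (ˈspe.ba) (ˈpri:m) (ˈro.ki).
Foot heads: 1, 3, 5, 7, 8.
Primary stress on the rightmost head = syllable 8.
Secondary stress on 1, 3, 5, 7: ˌgo.pi.ˌri.mu.ˌspe.ba.ˌpri:m.ˈro.ki.

primary 8, secondary 1, 3, 5, 7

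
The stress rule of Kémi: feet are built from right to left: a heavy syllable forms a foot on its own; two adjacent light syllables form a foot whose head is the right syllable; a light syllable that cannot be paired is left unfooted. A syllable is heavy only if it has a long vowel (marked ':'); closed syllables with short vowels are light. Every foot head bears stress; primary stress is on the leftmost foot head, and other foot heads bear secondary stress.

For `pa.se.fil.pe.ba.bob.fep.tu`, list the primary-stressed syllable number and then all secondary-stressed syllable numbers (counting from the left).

Weights: 1 pa L, 2 se L, 3 fil L, 4 pe L, 5 ba L, 6 bob L, 7 fep L, 8 tu L.
Parse right to left (heavy = foot alone; LL = one foot; stranded L unfooted): (pa.ˈse) (fil.ˈpe) (ba.ˈbob) (fep.ˈtu).
Foot heads: 2, 4, 6, 8.
Primary stress on the leftmost head = syllable 2.
Secondary stress on 4, 6, 8: pa.ˈse.fil.ˌpe.ba.ˌbob.fep.ˌtu.

primary 2, secondary 4, 6, 8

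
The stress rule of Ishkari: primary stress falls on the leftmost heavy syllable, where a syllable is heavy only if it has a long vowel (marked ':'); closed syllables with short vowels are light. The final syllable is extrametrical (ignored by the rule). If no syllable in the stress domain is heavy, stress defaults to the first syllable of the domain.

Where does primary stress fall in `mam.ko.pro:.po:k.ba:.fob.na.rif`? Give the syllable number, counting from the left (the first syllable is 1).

The final syllable (8, rif) is extrametrical; the stress domain is syllables 1–7.
Weights: 1 mam L, 2 ko L, 3 pro: H, 4 po:k H, 5 ba: H, 6 fob L, 7 na L.
Heavy syllables in the domain: 3, 4, 5. The leftmost is syllable 3 (pro:).
Primary stress: syllable 3 → mam.ko.ˈpro:.po:k.ba:.fob.na.rif.

3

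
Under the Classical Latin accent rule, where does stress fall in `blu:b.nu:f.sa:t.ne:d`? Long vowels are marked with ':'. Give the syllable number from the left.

3

Classical Latin: stress the penult if heavy (long vowel or closed), else the antepenult.
Weights: 2 nu:f H, 3 sa:t H, 4 ne:d H.
The penult (syllable 3, sa:t) is heavy, so it takes stress.
Stress on syllable 3: blu:b.nu:f.ˈsa:t.ne:d.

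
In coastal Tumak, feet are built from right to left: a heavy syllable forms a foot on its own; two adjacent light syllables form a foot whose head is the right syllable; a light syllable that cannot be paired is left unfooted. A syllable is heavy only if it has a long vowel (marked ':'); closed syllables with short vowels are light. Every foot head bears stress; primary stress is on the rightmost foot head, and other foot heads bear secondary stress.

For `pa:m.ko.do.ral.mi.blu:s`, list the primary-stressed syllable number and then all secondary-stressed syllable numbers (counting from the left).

Weights: 1 pa:m H, 2 ko L, 3 do L, 4 ral L, 5 mi L, 6 blu:s H.
Parse right to left (heavy = foot alone; LL = one foot; stranded L unfooted): (ˈpa:m) (ko.ˈdo) (ral.ˈmi) (ˈblu:s).
Foot heads: 1, 3, 5, 6.
Primary stress on the rightmost head = syllable 6.
Secondary stress on 1, 3, 5: ˌpa:m.ko.ˌdo.ral.ˌmi.ˈblu:s.

primary 6, secondary 1, 3, 5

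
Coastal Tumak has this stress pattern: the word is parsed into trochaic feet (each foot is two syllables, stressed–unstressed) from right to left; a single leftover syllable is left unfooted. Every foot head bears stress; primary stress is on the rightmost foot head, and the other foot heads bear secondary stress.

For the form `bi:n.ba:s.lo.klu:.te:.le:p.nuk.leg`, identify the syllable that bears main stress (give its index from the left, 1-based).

Parse right to left into trochaic (ˈσσ) feet: (ˈbi:n.ba:s) (ˈlo.klu:) (ˈte:.le:p) (ˈnuk.leg).
Foot heads (stressed positions): 1, 3, 5, 7.
End Rule Rightmost: primary stress on the rightmost head = syllable 7.
Primary stress: syllable 7 → bi:n.ba:s.lo.klu:.te:.le:p.ˈnuk.leg.

7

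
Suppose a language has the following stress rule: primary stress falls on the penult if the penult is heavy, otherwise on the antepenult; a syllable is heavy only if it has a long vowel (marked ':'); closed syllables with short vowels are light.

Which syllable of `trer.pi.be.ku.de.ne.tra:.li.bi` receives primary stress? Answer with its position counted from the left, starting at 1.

7

Weights: 7 tra: H, 8 li L, 9 bi L.
The penult (syllable 8, li) is light, so stress falls on the antepenult (syllable 7, tra:).
Primary stress: syllable 7 → trer.pi.be.ku.de.ne.ˈtra:.li.bi.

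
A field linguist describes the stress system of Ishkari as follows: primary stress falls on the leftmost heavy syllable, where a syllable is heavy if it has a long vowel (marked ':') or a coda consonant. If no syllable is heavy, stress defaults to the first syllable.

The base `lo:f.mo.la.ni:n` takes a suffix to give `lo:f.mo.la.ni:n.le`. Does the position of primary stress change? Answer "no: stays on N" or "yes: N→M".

no: stays on 1

Base `lo:f.mo.la.ni:n` (4 syllables):
  Weights: 1 lo:f H, 2 mo L, 3 la L, 4 ni:n H.
  Heavy syllables in the domain: 1, 4. The leftmost is syllable 1 (lo:f).
  → primary stress on syllable 1.
Suffixed `lo:f.mo.la.ni:n.le` (5 syllables):
  Weights: 1 lo:f H, 2 mo L, 3 la L, 4 ni:n H, 5 le L.
  Heavy syllables in the domain: 1, 4. The leftmost is syllable 1 (lo:f).
  → primary stress on syllable 1.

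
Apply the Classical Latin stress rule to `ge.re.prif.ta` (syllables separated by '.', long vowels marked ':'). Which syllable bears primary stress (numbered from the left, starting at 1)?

3

Classical Latin: stress the penult if heavy (long vowel or closed), else the antepenult.
Weights: 2 re L, 3 prif H, 4 ta L.
The penult (syllable 3, prif) is heavy, so it takes stress.
Stress on syllable 3: ge.re.ˈprif.ta.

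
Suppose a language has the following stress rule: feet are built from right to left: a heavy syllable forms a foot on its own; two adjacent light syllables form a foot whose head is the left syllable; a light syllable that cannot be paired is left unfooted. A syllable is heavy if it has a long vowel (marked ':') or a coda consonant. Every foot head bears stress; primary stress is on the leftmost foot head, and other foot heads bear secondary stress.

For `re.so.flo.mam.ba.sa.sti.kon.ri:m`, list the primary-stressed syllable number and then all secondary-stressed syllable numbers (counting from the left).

Weights: 1 re L, 2 so L, 3 flo L, 4 mam H, 5 ba L, 6 sa L, 7 sti L, 8 kon H, 9 ri:m H.
Parse right to left (heavy = foot alone; LL = one foot; stranded L unfooted): re (ˈso.flo) (ˈmam) ba (ˈsa.sti) (ˈkon) (ˈri:m).
Foot heads: 2, 4, 6, 8, 9.
Primary stress on the leftmost head = syllable 2.
Secondary stress on 4, 6, 8, 9: re.ˈso.flo.ˌmam.ba.ˌsa.sti.ˌkon.ˌri:m.

primary 2, secondary 4, 6, 8, 9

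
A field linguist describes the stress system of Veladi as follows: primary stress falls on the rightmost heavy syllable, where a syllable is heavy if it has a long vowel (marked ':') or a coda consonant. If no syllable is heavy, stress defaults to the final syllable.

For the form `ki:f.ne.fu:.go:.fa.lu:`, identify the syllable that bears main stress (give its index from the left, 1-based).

Weights: 1 ki:f H, 2 ne L, 3 fu: H, 4 go: H, 5 fa L, 6 lu: H.
Heavy syllables in the domain: 1, 3, 4, 6. The rightmost is syllable 6 (lu:).
Primary stress: syllable 6 → ki:f.ne.fu:.go:.fa.ˈlu:.

6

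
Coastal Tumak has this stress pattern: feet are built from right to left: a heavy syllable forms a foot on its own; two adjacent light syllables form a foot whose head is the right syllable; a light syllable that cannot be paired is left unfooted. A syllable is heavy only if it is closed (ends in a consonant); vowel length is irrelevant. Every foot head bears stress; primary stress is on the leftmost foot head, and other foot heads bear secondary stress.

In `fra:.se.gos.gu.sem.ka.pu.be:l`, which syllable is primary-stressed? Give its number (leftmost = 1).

2

Weights: 1 fra: L, 2 se L, 3 gos H, 4 gu L, 5 sem H, 6 ka L, 7 pu L, 8 be:l H.
Parse right to left (heavy = foot alone; LL = one foot; stranded L unfooted): (fra:.ˈse) (ˈgos) gu (ˈsem) (ka.ˈpu) (ˈbe:l).
Foot heads: 2, 3, 5, 7, 8.
Primary stress on the leftmost head = syllable 2.
Primary stress: syllable 2 → fra:.ˈse.gos.gu.sem.ka.pu.be:l.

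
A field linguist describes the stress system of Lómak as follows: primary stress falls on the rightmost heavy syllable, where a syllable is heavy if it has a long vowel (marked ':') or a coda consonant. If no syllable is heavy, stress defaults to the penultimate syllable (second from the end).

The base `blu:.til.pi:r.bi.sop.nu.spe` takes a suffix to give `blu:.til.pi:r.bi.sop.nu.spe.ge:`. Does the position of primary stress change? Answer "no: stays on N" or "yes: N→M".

Base `blu:.til.pi:r.bi.sop.nu.spe` (7 syllables):
  Weights: 1 blu: H, 2 til H, 3 pi:r H, 4 bi L, 5 sop H, 6 nu L, 7 spe L.
  Heavy syllables in the domain: 1, 2, 3, 5. The rightmost is syllable 5 (sop).
  → primary stress on syllable 5.
Suffixed `blu:.til.pi:r.bi.sop.nu.spe.ge:` (8 syllables):
  Weights: 1 blu: H, 2 til H, 3 pi:r H, 4 bi L, 5 sop H, 6 nu L, 7 spe L, 8 ge: H.
  Heavy syllables in the domain: 1, 2, 3, 5, 8. The rightmost is syllable 8 (ge:).
  → primary stress on syllable 8.

yes: 5→8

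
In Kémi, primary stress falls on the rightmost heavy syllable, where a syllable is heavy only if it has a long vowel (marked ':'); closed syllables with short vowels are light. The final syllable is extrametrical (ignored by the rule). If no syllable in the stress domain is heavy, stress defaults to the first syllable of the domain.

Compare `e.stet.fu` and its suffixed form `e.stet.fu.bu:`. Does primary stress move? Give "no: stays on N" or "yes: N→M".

Base `e.stet.fu` (3 syllables):
  The final syllable (3, fu) is extrametrical; the stress domain is syllables 1–2.
  Weights: 1 e L, 2 stet L.
  No heavy syllable in the domain; default to the first syllable of the domain = syllable 1.
  → primary stress on syllable 1.
Suffixed `e.stet.fu.bu:` (4 syllables):
  The final syllable (4, bu:) is extrametrical; the stress domain is syllables 1–3.
  Weights: 1 e L, 2 stet L, 3 fu L.
  No heavy syllable in the domain; default to the first syllable of the domain = syllable 1.
  → primary stress on syllable 1.

no: stays on 1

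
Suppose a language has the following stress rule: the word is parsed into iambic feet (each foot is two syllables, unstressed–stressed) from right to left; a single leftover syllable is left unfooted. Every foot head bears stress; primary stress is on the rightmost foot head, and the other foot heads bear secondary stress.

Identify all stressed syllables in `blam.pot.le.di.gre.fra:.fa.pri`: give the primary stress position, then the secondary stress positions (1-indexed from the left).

Parse right to left into iambic (σˈσ) feet: (blam.ˈpot) (le.ˈdi) (gre.ˈfra:) (fa.ˈpri).
Foot heads (stressed positions): 2, 4, 6, 8.
End Rule Rightmost: primary stress on the rightmost head = syllable 8.
Secondary stress on 2, 4, 6: blam.ˌpot.le.ˌdi.gre.ˌfra:.fa.ˈpri.

primary 8, secondary 2, 4, 6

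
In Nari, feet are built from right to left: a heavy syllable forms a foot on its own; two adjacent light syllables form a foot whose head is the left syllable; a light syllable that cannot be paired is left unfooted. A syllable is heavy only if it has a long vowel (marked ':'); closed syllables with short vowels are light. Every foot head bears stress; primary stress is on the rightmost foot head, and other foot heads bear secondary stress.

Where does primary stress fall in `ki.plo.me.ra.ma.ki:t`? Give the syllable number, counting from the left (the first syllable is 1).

Weights: 1 ki L, 2 plo L, 3 me L, 4 ra L, 5 ma L, 6 ki:t H.
Parse right to left (heavy = foot alone; LL = one foot; stranded L unfooted): ki (ˈplo.me) (ˈra.ma) (ˈki:t).
Foot heads: 2, 4, 6.
Primary stress on the rightmost head = syllable 6.
Primary stress: syllable 6 → ki.plo.me.ra.ma.ˈki:t.

6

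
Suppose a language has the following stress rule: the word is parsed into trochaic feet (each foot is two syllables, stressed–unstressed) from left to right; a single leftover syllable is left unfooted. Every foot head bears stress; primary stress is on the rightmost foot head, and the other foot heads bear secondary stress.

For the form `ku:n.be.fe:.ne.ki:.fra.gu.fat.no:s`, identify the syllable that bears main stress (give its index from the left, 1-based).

7

Parse left to right into trochaic (ˈσσ) feet: (ˈku:n.be) (ˈfe:.ne) (ˈki:.fra) (ˈgu.fat) no:s. Syllable 9 is left unfooted.
Foot heads (stressed positions): 1, 3, 5, 7.
End Rule Rightmost: primary stress on the rightmost head = syllable 7.
Primary stress: syllable 7 → ku:n.be.fe:.ne.ki:.fra.ˈgu.fat.no:s.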